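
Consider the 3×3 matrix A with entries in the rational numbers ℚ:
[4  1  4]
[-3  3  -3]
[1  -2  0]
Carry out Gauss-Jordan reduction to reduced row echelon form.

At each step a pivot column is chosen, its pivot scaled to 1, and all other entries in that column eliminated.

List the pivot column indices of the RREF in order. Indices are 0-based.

[1] R0 /= 4  ⇒  (1, 1/4, 1)
     R1 -= -3·R0  ⇒  (0, 15/4, 0)
     R2 -= 1·R0  ⇒  (0, -9/4, -1)
[2] R1 /= 15/4  ⇒  (0, 1, 0)
     R0 -= 1/4·R1  ⇒  (1, 0, 1)
     R2 -= -9/4·R1  ⇒  (0, 0, -1)
[3] R2 /= -1  ⇒  (0, 0, 1)
     R0 -= 1·R2  ⇒  (1, 0, 0)

pivot columns: 0, 1, 2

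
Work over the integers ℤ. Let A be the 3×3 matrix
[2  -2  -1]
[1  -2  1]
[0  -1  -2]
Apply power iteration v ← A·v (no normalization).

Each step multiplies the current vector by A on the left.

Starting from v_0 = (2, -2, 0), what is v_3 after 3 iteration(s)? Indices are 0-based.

v_0 = (2, -2, 0).
v_1 = A·v_0 = (8, 6, 2).
v_2 = A·v_1 = (2, -2, -10).
v_3 = A·v_2 = (18, -4, 22).

v_3 = (18, -4, 22)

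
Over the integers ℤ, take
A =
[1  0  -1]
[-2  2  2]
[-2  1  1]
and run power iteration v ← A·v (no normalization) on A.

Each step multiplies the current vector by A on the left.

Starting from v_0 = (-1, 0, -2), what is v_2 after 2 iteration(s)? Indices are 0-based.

v_0 = (-1, 0, -2).
v_1 = A·v_0 = (1, -2, 0).
v_2 = A·v_1 = (1, -6, -4).

v_2 = (1, -6, -4)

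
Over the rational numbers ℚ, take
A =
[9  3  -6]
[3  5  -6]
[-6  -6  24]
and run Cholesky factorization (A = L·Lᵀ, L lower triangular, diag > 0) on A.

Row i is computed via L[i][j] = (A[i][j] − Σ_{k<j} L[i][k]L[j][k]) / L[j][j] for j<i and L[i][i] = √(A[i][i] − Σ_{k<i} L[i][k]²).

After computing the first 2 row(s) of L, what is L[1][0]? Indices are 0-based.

L[1][0] = 1

Step 1: L[0][0] = √(9) = 3.
  L[1][0] = (3) / L[0][0] = 1.
Step 2: L[1][1] = √(4) = 2.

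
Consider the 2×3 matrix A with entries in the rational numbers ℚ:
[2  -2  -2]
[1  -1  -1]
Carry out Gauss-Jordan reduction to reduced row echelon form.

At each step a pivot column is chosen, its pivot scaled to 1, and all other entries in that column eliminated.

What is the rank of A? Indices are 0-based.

pivot(0,0)=2: scale R0 → (1, -1, -1)
  clear (1,0): R1 −= (1)R0 → (0, 0, 0)
col 1: no nonzero at/below row 1; advance.
col 2: no nonzero at/below row 1; advance.

rank = 1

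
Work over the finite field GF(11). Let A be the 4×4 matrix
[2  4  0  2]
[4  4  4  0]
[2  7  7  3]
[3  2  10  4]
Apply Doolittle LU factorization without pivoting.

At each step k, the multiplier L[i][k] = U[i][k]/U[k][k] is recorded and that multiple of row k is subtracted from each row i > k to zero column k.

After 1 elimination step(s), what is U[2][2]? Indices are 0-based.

U[2][2] = 7

Step 1: pivot at (0,0) is 2.
  row1 ← row1 − (2)·row0  ⇒  L[1][0]=2, U row1=(0, 7, 4, 7)
  row2 ← row2 − (1)·row0  ⇒  L[2][0]=1, U row2=(0, 3, 7, 1)
  row3 ← row3 − (7)·row0  ⇒  L[3][0]=7, U row3=(0, 7, 10, 1)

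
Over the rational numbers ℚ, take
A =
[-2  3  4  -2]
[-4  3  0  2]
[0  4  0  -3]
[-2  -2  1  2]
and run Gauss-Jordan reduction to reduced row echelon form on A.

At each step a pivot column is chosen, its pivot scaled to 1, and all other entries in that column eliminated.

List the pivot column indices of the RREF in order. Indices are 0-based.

pivot columns: 0, 1, 2, 3

[1] R0 /= -2  ⇒  (1, -3/2, -2, 1)
     R1 -= -4·R0  ⇒  (0, -3, -8, 6)
     R3 -= -2·R0  ⇒  (0, -5, -3, 4)
[2] R1 /= -3  ⇒  (0, 1, 8/3, -2)
     R0 -= -3/2·R1  ⇒  (1, 0, 2, -2)
     R2 -= 4·R1  ⇒  (0, 0, -32/3, 5)
     R3 -= -5·R1  ⇒  (0, 0, 31/3, -6)
[3] R2 /= -32/3  ⇒  (0, 0, 1, -15/32)
     R0 -= 2·R2  ⇒  (1, 0, 0, -17/16)
     R1 -= 8/3·R2  ⇒  (0, 1, 0, -3/4)
     R3 -= 31/3·R2  ⇒  (0, 0, 0, -37/32)
[4] R3 /= -37/32  ⇒  (0, 0, 0, 1)
     R0 -= -17/16·R3  ⇒  (1, 0, 0, 0)
     R1 -= -3/4·R3  ⇒  (0, 1, 0, 0)
     R2 -= -15/32·R3  ⇒  (0, 0, 1, 0)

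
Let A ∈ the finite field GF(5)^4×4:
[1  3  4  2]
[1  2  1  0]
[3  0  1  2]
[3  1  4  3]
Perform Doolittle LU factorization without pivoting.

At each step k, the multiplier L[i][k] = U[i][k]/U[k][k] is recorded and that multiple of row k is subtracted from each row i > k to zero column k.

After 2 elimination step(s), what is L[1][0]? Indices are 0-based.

[col 0] pivot 1
  R1 -= 1*R0 → (0, 4, 2, 3)  (L[1][0] := 1)
  R2 -= 3*R0 → (0, 1, 4, 1)  (L[2][0] := 3)
  R3 -= 3*R0 → (0, 2, 2, 2)  (L[3][0] := 3)
[col 1] pivot 4
  R2 -= 4*R1 → (0, 0, 1, 4)  (L[2][1] := 4)
  R3 -= 3*R1 → (0, 0, 1, 3)  (L[3][1] := 3)

L[1][0] = 1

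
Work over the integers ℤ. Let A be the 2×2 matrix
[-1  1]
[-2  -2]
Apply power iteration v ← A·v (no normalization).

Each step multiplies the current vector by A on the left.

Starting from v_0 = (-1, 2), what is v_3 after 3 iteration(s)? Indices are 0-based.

v_3 = (3, 14)

v_0 = (-1, 2).
v_1 = A·v_0 = (3, -2).
v_2 = A·v_1 = (-5, -2).
v_3 = A·v_2 = (3, 14).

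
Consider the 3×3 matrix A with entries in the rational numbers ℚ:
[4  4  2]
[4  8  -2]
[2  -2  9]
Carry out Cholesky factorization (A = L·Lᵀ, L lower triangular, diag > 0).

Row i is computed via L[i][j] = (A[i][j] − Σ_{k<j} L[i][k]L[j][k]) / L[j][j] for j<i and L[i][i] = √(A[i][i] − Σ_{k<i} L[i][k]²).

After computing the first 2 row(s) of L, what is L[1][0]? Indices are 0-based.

Step 1: L[0][0] = √(4) = 2.
  L[1][0] = (4) / L[0][0] = 2.
Step 2: L[1][1] = √(4) = 2.

L[1][0] = 2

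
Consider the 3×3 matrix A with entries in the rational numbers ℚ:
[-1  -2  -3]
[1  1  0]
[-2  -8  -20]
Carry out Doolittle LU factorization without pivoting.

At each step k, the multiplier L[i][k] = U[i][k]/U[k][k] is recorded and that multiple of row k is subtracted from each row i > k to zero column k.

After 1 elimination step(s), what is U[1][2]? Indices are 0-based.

U[1][2] = -3

[col 0] pivot -1
  R1 -= -1*R0 → (0, -1, -3)  (L[1][0] := -1)
  R2 -= 2*R0 → (0, -4, -14)  (L[2][0] := 2)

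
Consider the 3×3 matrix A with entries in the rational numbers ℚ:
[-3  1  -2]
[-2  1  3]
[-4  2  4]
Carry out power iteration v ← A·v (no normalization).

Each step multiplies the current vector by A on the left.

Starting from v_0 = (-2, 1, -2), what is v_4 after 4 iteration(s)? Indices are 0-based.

v_0 = (-2, 1, -2).
v_1 = A·v_0 = (11, -1, 2).
v_2 = A·v_1 = (-38, -17, -38).
v_3 = A·v_2 = (173, -55, -34).
v_4 = A·v_3 = (-506, -503, -938).

v_4 = (-506, -503, -938)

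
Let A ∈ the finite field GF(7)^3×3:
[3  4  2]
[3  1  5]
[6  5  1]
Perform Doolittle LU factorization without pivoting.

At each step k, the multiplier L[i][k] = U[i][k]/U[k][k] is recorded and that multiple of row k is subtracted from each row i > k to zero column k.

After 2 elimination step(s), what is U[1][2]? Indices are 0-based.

U[1][2] = 3

Step 1: pivot at (0,0) is 3.
  row1 ← row1 − (1)·row0  ⇒  L[1][0]=1, U row1=(0, 4, 3)
  row2 ← row2 − (2)·row0  ⇒  L[2][0]=2, U row2=(0, 4, 4)
Step 2: pivot at (1,1) is 4.
  row2 ← row2 − (1)·row1  ⇒  L[2][1]=1, U row2=(0, 0, 1)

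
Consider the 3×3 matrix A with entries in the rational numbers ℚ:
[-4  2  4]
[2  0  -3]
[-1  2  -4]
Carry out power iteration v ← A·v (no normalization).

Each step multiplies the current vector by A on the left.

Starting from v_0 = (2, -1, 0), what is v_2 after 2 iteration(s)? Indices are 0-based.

v_2 = (32, -8, 34)

v_0 = (2, -1, 0).
v_1 = A·v_0 = (-10, 4, -4).
v_2 = A·v_1 = (32, -8, 34).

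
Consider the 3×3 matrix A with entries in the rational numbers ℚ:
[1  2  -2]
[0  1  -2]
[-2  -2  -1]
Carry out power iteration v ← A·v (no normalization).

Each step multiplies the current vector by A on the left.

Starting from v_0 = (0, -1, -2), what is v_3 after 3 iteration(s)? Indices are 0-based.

v_3 = (18, 23, 24)

v_0 = (0, -1, -2).
v_1 = A·v_0 = (2, 3, 4).
v_2 = A·v_1 = (0, -5, -14).
v_3 = A·v_2 = (18, 23, 24).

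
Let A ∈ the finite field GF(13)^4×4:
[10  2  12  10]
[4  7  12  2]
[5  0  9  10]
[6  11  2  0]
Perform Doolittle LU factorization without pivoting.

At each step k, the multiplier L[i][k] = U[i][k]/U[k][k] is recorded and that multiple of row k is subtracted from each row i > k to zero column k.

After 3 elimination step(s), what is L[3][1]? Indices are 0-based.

Step 1: pivot at (0,0) is 10.
  row1 ← row1 − (3)·row0  ⇒  L[1][0]=3, U row1=(0, 1, 2, 11)
  row2 ← row2 − (7)·row0  ⇒  L[2][0]=7, U row2=(0, 12, 3, 5)
  row3 ← row3 − (11)·row0  ⇒  L[3][0]=11, U row3=(0, 2, 0, 7)
Step 2: pivot at (1,1) is 1.
  row2 ← row2 − (12)·row1  ⇒  L[2][1]=12, U row2=(0, 0, 5, 3)
  row3 ← row3 − (2)·row1  ⇒  L[3][1]=2, U row3=(0, 0, 9, 11)
Step 3: pivot at (2,2) is 5.
  row3 ← row3 − (7)·row2  ⇒  L[3][2]=7, U row3=(0, 0, 0, 3)

L[3][1] = 2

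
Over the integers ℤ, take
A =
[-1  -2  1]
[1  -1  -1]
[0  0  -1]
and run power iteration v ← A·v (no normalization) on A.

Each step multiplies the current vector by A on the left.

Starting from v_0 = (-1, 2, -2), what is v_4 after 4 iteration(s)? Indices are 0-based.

v_0 = (-1, 2, -2).
v_1 = A·v_0 = (-5, -1, 2).
v_2 = A·v_1 = (9, -6, -2).
v_3 = A·v_2 = (1, 17, 2).
v_4 = A·v_3 = (-33, -18, -2).

v_4 = (-33, -18, -2)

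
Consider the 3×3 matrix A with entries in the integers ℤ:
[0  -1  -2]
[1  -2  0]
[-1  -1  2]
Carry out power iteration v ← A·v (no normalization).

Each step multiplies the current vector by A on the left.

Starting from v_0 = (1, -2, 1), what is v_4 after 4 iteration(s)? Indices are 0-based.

v_4 = (-55, -10, 29)

v_0 = (1, -2, 1).
v_1 = A·v_0 = (0, 5, 3).
v_2 = A·v_1 = (-11, -10, 1).
v_3 = A·v_2 = (8, 9, 23).
v_4 = A·v_3 = (-55, -10, 29).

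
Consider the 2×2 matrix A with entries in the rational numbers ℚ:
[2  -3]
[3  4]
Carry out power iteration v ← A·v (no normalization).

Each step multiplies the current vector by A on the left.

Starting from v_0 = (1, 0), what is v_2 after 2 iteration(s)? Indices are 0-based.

v_0 = (1, 0).
v_1 = A·v_0 = (2, 3).
v_2 = A·v_1 = (-5, 18).

v_2 = (-5, 18)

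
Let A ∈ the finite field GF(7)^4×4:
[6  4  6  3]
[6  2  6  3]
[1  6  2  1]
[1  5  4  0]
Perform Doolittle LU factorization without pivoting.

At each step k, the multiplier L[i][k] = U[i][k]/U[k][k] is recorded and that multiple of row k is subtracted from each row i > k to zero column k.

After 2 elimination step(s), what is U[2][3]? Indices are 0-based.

U[2][3] = 4

k=0: U[0][0]=6
  eliminate (1,0): mult=1, new row 1: (0, 5, 0, 0); set L[1][0]=1
  eliminate (2,0): mult=6, new row 2: (0, 3, 1, 4); set L[2][0]=6
  eliminate (3,0): mult=6, new row 3: (0, 2, 3, 3); set L[3][0]=6
k=1: U[1][1]=5
  eliminate (2,1): mult=2, new row 2: (0, 0, 1, 4); set L[2][1]=2
  eliminate (3,1): mult=6, new row 3: (0, 0, 3, 3); set L[3][1]=6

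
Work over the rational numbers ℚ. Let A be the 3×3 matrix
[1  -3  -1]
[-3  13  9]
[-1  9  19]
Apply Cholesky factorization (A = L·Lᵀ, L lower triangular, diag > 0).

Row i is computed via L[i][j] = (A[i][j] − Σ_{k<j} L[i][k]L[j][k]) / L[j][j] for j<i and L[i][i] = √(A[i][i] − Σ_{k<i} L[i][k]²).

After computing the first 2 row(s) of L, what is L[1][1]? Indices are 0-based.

Step 1: L[0][0] = √(1) = 1.
  L[1][0] = (-3) / L[0][0] = -3.
Step 2: L[1][1] = √(4) = 2.

L[1][1] = 2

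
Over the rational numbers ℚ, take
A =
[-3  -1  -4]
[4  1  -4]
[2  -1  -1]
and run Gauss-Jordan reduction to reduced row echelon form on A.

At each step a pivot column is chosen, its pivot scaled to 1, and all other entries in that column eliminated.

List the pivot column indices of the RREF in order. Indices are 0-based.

[1] R0 /= -3  ⇒  (1, 1/3, 4/3)
     R1 -= 4·R0  ⇒  (0, -1/3, -28/3)
     R2 -= 2·R0  ⇒  (0, -5/3, -11/3)
[2] R1 /= -1/3  ⇒  (0, 1, 28)
     R0 -= 1/3·R1  ⇒  (1, 0, -8)
     R2 -= -5/3·R1  ⇒  (0, 0, 43)
[3] R2 /= 43  ⇒  (0, 0, 1)
     R0 -= -8·R2  ⇒  (1, 0, 0)
     R1 -= 28·R2  ⇒  (0, 1, 0)

pivot columns: 0, 1, 2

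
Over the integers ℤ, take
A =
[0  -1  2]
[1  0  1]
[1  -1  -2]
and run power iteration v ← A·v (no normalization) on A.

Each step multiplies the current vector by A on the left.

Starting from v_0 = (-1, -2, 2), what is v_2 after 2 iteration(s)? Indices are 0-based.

v_0 = (-1, -2, 2).
v_1 = A·v_0 = (6, 1, -3).
v_2 = A·v_1 = (-7, 3, 11).

v_2 = (-7, 3, 11)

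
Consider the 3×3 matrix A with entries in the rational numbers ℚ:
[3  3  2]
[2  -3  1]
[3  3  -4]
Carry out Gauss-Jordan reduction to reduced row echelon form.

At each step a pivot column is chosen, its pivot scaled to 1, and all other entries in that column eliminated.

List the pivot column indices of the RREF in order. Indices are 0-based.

pivot columns: 0, 1, 2

pivot(0,0)=3: scale R0 → (1, 1, 2/3)
  clear (1,0): R1 −= (2)R0 → (0, -5, -1/3)
  clear (2,0): R2 −= (3)R0 → (0, 0, -6)
pivot(1,1)=-5: scale R1 → (0, 1, 1/15)
  clear (0,1): R0 −= (1)R1 → (1, 0, 3/5)
pivot(2,2)=-6: scale R2 → (0, 0, 1)
  clear (0,2): R0 −= (3/5)R2 → (1, 0, 0)
  clear (1,2): R1 −= (1/15)R2 → (0, 1, 0)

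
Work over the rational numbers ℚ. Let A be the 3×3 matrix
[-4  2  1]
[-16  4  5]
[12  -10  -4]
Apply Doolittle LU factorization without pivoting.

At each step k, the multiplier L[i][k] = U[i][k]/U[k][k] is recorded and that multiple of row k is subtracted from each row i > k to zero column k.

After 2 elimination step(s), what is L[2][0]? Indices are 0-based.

k=0: U[0][0]=-4
  eliminate (1,0): mult=4, new row 1: (0, -4, 1); set L[1][0]=4
  eliminate (2,0): mult=-3, new row 2: (0, -4, -1); set L[2][0]=-3
k=1: U[1][1]=-4
  eliminate (2,1): mult=1, new row 2: (0, 0, -2); set L[2][1]=1

L[2][0] = -3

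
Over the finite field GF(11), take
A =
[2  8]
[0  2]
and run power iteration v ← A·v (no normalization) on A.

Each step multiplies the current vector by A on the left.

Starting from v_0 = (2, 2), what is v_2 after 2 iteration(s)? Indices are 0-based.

v_0 = (2, 2).
v_1 = A·v_0 = (9, 4).
v_2 = A·v_1 = (6, 8).

v_2 = (6, 8)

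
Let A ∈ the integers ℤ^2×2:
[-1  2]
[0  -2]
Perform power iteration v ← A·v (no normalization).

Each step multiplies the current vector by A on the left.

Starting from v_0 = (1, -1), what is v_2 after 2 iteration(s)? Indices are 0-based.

v_0 = (1, -1).
v_1 = A·v_0 = (-3, 2).
v_2 = A·v_1 = (7, -4).

v_2 = (7, -4)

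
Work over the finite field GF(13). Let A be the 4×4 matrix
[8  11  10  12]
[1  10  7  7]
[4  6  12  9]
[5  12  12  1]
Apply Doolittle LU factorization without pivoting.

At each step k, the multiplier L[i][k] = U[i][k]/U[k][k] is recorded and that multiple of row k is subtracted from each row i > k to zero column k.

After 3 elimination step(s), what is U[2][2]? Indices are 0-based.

U[2][2] = 11

[col 0] pivot 8
  R1 -= 5*R0 → (0, 7, 9, 12)  (L[1][0] := 5)
  R2 -= 7*R0 → (0, 7, 7, 3)  (L[2][0] := 7)
  R3 -= 12*R0 → (0, 10, 9, 0)  (L[3][0] := 12)
[col 1] pivot 7
  R2 -= 1*R1 → (0, 0, 11, 4)  (L[2][1] := 1)
  R3 -= 7*R1 → (0, 0, 11, 7)  (L[3][1] := 7)
[col 2] pivot 11
  R3 -= 1*R2 → (0, 0, 0, 3)  (L[3][2] := 1)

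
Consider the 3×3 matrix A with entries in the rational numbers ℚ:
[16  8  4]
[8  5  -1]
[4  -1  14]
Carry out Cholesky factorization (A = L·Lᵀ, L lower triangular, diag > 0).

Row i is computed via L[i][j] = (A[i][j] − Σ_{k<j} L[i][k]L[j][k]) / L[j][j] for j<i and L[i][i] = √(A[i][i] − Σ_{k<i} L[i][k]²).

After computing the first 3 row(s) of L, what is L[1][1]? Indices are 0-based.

L[1][1] = 1

Step 1: L[0][0] = √(16) = 4.
  L[1][0] = (8) / L[0][0] = 2.
Step 2: L[1][1] = √(1) = 1.
  L[2][0] = (4) / L[0][0] = 1.
  L[2][1] = (-3) / L[1][1] = -3.
Step 3: L[2][2] = √(4) = 2.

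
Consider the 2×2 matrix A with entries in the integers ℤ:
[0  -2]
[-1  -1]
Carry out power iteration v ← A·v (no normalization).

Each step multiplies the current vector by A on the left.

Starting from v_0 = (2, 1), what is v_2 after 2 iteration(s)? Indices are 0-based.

v_2 = (6, 5)

v_0 = (2, 1).
v_1 = A·v_0 = (-2, -3).
v_2 = A·v_1 = (6, 5).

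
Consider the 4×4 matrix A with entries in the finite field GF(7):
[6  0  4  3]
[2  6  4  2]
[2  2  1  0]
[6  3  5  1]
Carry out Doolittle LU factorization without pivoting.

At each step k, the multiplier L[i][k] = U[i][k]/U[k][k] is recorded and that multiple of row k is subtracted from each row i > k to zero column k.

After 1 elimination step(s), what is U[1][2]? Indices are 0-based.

Step 1: pivot at (0,0) is 6.
  row1 ← row1 − (5)·row0  ⇒  L[1][0]=5, U row1=(0, 6, 5, 1)
  row2 ← row2 − (5)·row0  ⇒  L[2][0]=5, U row2=(0, 2, 2, 6)
  row3 ← row3 − (1)·row0  ⇒  L[3][0]=1, U row3=(0, 3, 1, 5)

U[1][2] = 5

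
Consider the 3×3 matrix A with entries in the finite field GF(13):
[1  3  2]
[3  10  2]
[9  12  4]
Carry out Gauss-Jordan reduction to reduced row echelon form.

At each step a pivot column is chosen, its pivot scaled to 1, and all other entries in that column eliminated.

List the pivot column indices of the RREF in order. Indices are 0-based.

pivot columns: 0, 1, 2

step 1: normalize row 0 (÷1) = (1, 3, 2)
  row 1: subtract 3×row0 = (0, 1, 9)
  row 2: subtract 9×row0 = (0, 11, 12)
step 2: normalize row 1 (÷1) = (0, 1, 9)
  row 0: subtract 3×row1 = (1, 0, 1)
  row 2: subtract 11×row1 = (0, 0, 4)
step 3: normalize row 2 (÷4) = (0, 0, 1)
  row 0: subtract 1×row2 = (1, 0, 0)
  row 1: subtract 9×row2 = (0, 1, 0)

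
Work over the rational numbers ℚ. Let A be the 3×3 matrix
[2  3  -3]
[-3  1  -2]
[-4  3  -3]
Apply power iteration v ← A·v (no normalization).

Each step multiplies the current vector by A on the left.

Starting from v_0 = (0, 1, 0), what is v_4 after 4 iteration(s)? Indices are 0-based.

v_0 = (0, 1, 0).
v_1 = A·v_0 = (3, 1, 3).
v_2 = A·v_1 = (0, -14, -18).
v_3 = A·v_2 = (12, 22, 12).
v_4 = A·v_3 = (54, -38, -18).

v_4 = (54, -38, -18)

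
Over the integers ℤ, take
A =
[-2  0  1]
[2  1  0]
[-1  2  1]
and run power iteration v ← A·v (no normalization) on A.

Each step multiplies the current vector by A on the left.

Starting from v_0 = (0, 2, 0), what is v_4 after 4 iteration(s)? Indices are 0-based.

v_0 = (0, 2, 0).
v_1 = A·v_0 = (0, 2, 4).
v_2 = A·v_1 = (4, 2, 8).
v_3 = A·v_2 = (0, 10, 8).
v_4 = A·v_3 = (8, 10, 28).

v_4 = (8, 10, 28)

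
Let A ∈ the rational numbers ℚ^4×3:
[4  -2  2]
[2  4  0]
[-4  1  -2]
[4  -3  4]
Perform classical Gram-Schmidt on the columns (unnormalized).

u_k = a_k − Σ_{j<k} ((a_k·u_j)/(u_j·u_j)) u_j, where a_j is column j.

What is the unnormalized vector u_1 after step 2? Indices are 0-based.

Step 1: u_0 = a_0 = (4, 2, -4, 4).
Step 2: u_1 = a_1 − (-4/13)·u_0 = (-10/13, 60/13, -3/13, -23/13).

u_1 = (-10/13, 60/13, -3/13, -23/13)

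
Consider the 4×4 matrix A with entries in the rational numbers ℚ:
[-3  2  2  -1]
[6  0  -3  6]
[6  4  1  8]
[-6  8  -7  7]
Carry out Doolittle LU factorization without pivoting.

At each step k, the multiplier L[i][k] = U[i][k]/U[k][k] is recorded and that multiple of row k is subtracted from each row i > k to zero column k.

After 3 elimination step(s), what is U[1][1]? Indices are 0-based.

U[1][1] = 4

k=0: U[0][0]=-3
  eliminate (1,0): mult=-2, new row 1: (0, 4, 1, 4); set L[1][0]=-2
  eliminate (2,0): mult=-2, new row 2: (0, 8, 5, 6); set L[2][0]=-2
  eliminate (3,0): mult=2, new row 3: (0, 4, -11, 9); set L[3][0]=2
k=1: U[1][1]=4
  eliminate (2,1): mult=2, new row 2: (0, 0, 3, -2); set L[2][1]=2
  eliminate (3,1): mult=1, new row 3: (0, 0, -12, 5); set L[3][1]=1
k=2: U[2][2]=3
  eliminate (3,2): mult=-4, new row 3: (0, 0, 0, -3); set L[3][2]=-4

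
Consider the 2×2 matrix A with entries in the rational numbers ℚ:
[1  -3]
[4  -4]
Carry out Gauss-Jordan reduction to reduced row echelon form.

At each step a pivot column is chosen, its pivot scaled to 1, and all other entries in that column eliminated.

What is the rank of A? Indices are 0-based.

pivot(0,0)=1: scale R0 → (1, -3)
  clear (1,0): R1 −= (4)R0 → (0, 8)
pivot(1,1)=8: scale R1 → (0, 1)
  clear (0,1): R0 −= (-3)R1 → (1, 0)

rank = 2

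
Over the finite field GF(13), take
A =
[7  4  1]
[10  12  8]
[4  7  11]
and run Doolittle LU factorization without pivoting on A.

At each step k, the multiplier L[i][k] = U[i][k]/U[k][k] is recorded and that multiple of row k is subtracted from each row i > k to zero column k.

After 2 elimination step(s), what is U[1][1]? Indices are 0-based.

k=0: U[0][0]=7
  eliminate (1,0): mult=7, new row 1: (0, 10, 1); set L[1][0]=7
  eliminate (2,0): mult=8, new row 2: (0, 1, 3); set L[2][0]=8
k=1: U[1][1]=10
  eliminate (2,1): mult=4, new row 2: (0, 0, 12); set L[2][1]=4

U[1][1] = 10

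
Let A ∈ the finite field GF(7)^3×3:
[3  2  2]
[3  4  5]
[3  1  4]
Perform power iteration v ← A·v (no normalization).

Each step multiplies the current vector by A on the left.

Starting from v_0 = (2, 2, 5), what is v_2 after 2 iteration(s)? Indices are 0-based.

v_2 = (5, 6, 1)

v_0 = (2, 2, 5).
v_1 = A·v_0 = (6, 4, 0).
v_2 = A·v_1 = (5, 6, 1).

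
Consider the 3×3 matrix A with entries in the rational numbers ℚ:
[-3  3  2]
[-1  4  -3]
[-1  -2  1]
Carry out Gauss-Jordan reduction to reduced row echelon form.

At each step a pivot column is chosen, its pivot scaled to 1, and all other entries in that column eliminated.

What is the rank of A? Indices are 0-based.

rank = 3

step 1: normalize row 0 (÷-3) = (1, -1, -2/3)
  row 1: subtract -1×row0 = (0, 3, -11/3)
  row 2: subtract -1×row0 = (0, -3, 1/3)
step 2: normalize row 1 (÷3) = (0, 1, -11/9)
  row 0: subtract -1×row1 = (1, 0, -17/9)
  row 2: subtract -3×row1 = (0, 0, -10/3)
step 3: normalize row 2 (÷-10/3) = (0, 0, 1)
  row 0: subtract -17/9×row2 = (1, 0, 0)
  row 1: subtract -11/9×row2 = (0, 1, 0)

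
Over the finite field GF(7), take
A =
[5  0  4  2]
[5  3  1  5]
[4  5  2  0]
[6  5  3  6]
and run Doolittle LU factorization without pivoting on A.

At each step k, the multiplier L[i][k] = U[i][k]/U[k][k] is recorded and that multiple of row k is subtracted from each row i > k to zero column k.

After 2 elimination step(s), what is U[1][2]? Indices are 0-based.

[col 0] pivot 5
  R1 -= 1*R0 → (0, 3, 4, 3)  (L[1][0] := 1)
  R2 -= 5*R0 → (0, 5, 3, 4)  (L[2][0] := 5)
  R3 -= 4*R0 → (0, 5, 1, 5)  (L[3][0] := 4)
[col 1] pivot 3
  R2 -= 4*R1 → (0, 0, 1, 6)  (L[2][1] := 4)
  R3 -= 4*R1 → (0, 0, 6, 0)  (L[3][1] := 4)

U[1][2] = 4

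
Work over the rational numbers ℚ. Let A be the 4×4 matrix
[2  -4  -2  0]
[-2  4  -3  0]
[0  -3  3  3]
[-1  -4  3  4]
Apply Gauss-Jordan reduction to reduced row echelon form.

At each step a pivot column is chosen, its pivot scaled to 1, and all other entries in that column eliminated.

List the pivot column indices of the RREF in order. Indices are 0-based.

pivot(0,0)=2: scale R0 → (1, -2, -1, 0)
  clear (1,0): R1 −= (-2)R0 → (0, 0, -5, 0)
  clear (3,0): R3 −= (-1)R0 → (0, -6, 2, 4)
pivot(1,1): swap R1↔R2
pivot(1,1)=-3: scale R1 → (0, 1, -1, -1)
  clear (0,1): R0 −= (-2)R1 → (1, 0, -3, -2)
  clear (3,1): R3 −= (-6)R1 → (0, 0, -4, -2)
pivot(2,2)=-5: scale R2 → (0, 0, 1, 0)
  clear (0,2): R0 −= (-3)R2 → (1, 0, 0, -2)
  clear (1,2): R1 −= (-1)R2 → (0, 1, 0, -1)
  clear (3,2): R3 −= (-4)R2 → (0, 0, 0, -2)
pivot(3,3)=-2: scale R3 → (0, 0, 0, 1)
  clear (0,3): R0 −= (-2)R3 → (1, 0, 0, 0)
  clear (1,3): R1 −= (-1)R3 → (0, 1, 0, 0)

pivot columns: 0, 1, 2, 3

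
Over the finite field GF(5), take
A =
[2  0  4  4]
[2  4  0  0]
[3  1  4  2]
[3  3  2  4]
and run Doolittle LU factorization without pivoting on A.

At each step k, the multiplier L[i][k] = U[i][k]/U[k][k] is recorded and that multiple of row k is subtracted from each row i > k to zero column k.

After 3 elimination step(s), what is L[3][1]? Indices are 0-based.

[col 0] pivot 2
  R1 -= 1*R0 → (0, 4, 1, 1)  (L[1][0] := 1)
  R2 -= 4*R0 → (0, 1, 3, 1)  (L[2][0] := 4)
  R3 -= 4*R0 → (0, 3, 1, 3)  (L[3][0] := 4)
[col 1] pivot 4
  R2 -= 4*R1 → (0, 0, 4, 2)  (L[2][1] := 4)
  R3 -= 2*R1 → (0, 0, 4, 1)  (L[3][1] := 2)
[col 2] pivot 4
  R3 -= 1*R2 → (0, 0, 0, 4)  (L[3][2] := 1)

L[3][1] = 2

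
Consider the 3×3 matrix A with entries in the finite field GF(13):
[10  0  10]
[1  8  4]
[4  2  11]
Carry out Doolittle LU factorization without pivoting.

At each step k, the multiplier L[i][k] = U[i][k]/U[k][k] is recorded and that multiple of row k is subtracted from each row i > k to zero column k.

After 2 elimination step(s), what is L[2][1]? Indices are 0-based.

L[2][1] = 10

[col 0] pivot 10
  R1 -= 4*R0 → (0, 8, 3)  (L[1][0] := 4)
  R2 -= 3*R0 → (0, 2, 7)  (L[2][0] := 3)
[col 1] pivot 8
  R2 -= 10*R1 → (0, 0, 3)  (L[2][1] := 10)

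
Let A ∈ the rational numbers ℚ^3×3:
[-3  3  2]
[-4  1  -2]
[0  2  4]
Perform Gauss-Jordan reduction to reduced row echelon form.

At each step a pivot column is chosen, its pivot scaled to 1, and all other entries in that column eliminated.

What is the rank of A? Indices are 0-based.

step 1: normalize row 0 (÷-3) = (1, -1, -2/3)
  row 1: subtract -4×row0 = (0, -3, -14/3)
step 2: normalize row 1 (÷-3) = (0, 1, 14/9)
  row 0: subtract -1×row1 = (1, 0, 8/9)
  row 2: subtract 2×row1 = (0, 0, 8/9)
step 3: normalize row 2 (÷8/9) = (0, 0, 1)
  row 0: subtract 8/9×row2 = (1, 0, 0)
  row 1: subtract 14/9×row2 = (0, 1, 0)

rank = 3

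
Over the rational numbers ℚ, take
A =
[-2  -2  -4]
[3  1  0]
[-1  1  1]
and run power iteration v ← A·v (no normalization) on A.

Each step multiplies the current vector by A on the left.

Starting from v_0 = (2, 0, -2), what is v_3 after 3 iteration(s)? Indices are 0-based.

v_3 = (-20, 6, 20)

v_0 = (2, 0, -2).
v_1 = A·v_0 = (4, 6, -4).
v_2 = A·v_1 = (-4, 18, -2).
v_3 = A·v_2 = (-20, 6, 20).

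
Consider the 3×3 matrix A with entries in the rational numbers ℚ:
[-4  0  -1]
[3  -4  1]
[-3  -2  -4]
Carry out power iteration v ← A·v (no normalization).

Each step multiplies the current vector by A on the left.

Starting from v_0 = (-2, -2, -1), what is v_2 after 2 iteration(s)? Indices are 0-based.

v_2 = (-50, 37, -85)

v_0 = (-2, -2, -1).
v_1 = A·v_0 = (9, 1, 14).
v_2 = A·v_1 = (-50, 37, -85).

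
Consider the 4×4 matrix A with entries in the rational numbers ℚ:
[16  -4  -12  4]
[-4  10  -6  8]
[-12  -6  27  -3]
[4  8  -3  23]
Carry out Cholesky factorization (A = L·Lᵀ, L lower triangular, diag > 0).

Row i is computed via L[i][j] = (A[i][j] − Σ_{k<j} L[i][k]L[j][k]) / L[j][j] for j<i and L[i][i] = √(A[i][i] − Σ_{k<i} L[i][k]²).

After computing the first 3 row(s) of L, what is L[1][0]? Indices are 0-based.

L[1][0] = -1

Step 1: L[0][0] = √(16) = 4.
  L[1][0] = (-4) / L[0][0] = -1.
Step 2: L[1][1] = √(9) = 3.
  L[2][0] = (-12) / L[0][0] = -3.
  L[2][1] = (-9) / L[1][1] = -3.
Step 3: L[2][2] = √(9) = 3.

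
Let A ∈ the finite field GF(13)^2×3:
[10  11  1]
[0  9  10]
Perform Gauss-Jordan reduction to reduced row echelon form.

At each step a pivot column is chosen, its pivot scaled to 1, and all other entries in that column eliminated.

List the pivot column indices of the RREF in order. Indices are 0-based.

step 1: normalize row 0 (÷10) = (1, 5, 4)
step 2: normalize row 1 (÷9) = (0, 1, 4)
  row 0: subtract 5×row1 = (1, 0, 10)

pivot columns: 0, 1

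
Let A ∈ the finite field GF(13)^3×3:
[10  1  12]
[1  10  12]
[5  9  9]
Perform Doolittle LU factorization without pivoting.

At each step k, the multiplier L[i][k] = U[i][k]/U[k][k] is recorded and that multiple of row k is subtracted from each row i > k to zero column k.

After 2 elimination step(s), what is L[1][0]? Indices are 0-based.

[col 0] pivot 10
  R1 -= 4*R0 → (0, 6, 3)  (L[1][0] := 4)
  R2 -= 7*R0 → (0, 2, 3)  (L[2][0] := 7)
[col 1] pivot 6
  R2 -= 9*R1 → (0, 0, 2)  (L[2][1] := 9)

L[1][0] = 4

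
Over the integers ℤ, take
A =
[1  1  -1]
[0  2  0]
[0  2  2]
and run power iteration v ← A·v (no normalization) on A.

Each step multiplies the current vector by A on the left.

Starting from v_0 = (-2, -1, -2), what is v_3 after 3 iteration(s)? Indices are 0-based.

v_0 = (-2, -1, -2).
v_1 = A·v_0 = (-1, -2, -6).
v_2 = A·v_1 = (3, -4, -16).
v_3 = A·v_2 = (15, -8, -40).

v_3 = (15, -8, -40)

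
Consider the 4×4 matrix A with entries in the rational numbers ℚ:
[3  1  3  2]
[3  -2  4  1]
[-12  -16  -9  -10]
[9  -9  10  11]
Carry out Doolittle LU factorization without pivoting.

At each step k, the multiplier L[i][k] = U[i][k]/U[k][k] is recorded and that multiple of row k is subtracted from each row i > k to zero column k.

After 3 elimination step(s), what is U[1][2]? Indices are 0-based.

[col 0] pivot 3
  R1 -= 1*R0 → (0, -3, 1, -1)  (L[1][0] := 1)
  R2 -= -4*R0 → (0, -12, 3, -2)  (L[2][0] := -4)
  R3 -= 3*R0 → (0, -12, 1, 5)  (L[3][0] := 3)
[col 1] pivot -3
  R2 -= 4*R1 → (0, 0, -1, 2)  (L[2][1] := 4)
  R3 -= 4*R1 → (0, 0, -3, 9)  (L[3][1] := 4)
[col 2] pivot -1
  R3 -= 3*R2 → (0, 0, 0, 3)  (L[3][2] := 3)

U[1][2] = 1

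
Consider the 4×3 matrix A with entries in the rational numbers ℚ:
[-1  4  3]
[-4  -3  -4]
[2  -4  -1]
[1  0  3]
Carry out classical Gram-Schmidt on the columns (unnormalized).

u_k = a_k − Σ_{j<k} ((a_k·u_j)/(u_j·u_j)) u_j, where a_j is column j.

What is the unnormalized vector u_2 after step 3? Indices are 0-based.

u_2 = (408/451, 268/451, 207/451, 26/11)

Step 1: u_0 = a_0 = (-1, -4, 2, 1).
Step 2: u_1 = a_1 − (0)·u_0 = (4, -3, -4, 0).
Step 3: u_2 = a_2 − (7/11)·u_0 − (28/41)·u_1 = (408/451, 268/451, 207/451, 26/11).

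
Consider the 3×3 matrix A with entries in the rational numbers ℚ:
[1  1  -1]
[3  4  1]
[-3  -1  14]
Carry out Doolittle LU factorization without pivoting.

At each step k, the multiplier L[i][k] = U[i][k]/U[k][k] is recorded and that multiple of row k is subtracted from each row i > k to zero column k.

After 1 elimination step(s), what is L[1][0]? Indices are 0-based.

L[1][0] = 3

k=0: U[0][0]=1
  eliminate (1,0): mult=3, new row 1: (0, 1, 4); set L[1][0]=3
  eliminate (2,0): mult=-3, new row 2: (0, 2, 11); set L[2][0]=-3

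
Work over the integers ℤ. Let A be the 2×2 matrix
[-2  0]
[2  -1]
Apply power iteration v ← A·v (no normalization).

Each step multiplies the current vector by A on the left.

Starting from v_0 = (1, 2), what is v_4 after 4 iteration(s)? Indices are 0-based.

v_0 = (1, 2).
v_1 = A·v_0 = (-2, 0).
v_2 = A·v_1 = (4, -4).
v_3 = A·v_2 = (-8, 12).
v_4 = A·v_3 = (16, -28).

v_4 = (16, -28)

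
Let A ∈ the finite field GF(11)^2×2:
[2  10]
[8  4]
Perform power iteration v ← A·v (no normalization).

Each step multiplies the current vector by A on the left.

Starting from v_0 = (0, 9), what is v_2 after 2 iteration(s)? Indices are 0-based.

v_0 = (0, 9).
v_1 = A·v_0 = (2, 3).
v_2 = A·v_1 = (1, 6).

v_2 = (1, 6)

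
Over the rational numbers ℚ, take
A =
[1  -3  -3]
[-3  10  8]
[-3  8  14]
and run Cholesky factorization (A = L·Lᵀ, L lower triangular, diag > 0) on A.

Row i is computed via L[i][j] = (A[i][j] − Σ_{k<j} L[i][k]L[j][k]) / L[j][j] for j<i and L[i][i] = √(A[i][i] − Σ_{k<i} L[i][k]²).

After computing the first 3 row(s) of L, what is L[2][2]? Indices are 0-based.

Step 1: L[0][0] = √(1) = 1.
  L[1][0] = (-3) / L[0][0] = -3.
Step 2: L[1][1] = √(1) = 1.
  L[2][0] = (-3) / L[0][0] = -3.
  L[2][1] = (-1) / L[1][1] = -1.
Step 3: L[2][2] = √(4) = 2.

L[2][2] = 2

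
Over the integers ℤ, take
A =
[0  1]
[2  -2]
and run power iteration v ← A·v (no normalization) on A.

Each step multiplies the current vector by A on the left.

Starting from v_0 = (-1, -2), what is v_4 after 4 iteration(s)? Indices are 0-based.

v_0 = (-1, -2).
v_1 = A·v_0 = (-2, 2).
v_2 = A·v_1 = (2, -8).
v_3 = A·v_2 = (-8, 20).
v_4 = A·v_3 = (20, -56).

v_4 = (20, -56)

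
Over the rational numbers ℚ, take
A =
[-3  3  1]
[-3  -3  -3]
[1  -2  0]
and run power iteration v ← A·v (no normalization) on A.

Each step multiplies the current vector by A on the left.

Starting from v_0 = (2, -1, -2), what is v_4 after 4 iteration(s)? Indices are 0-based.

v_4 = (10, 660, 127)

v_0 = (2, -1, -2).
v_1 = A·v_0 = (-11, 3, 4).
v_2 = A·v_1 = (46, 12, -17).
v_3 = A·v_2 = (-119, -123, 22).
v_4 = A·v_3 = (10, 660, 127).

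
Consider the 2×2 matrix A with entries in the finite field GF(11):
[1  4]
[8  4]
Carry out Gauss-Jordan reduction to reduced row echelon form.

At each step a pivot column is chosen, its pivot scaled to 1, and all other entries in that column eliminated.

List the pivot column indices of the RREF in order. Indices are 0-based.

pivot columns: 0, 1

[1] R0 /= 1  ⇒  (1, 4)
     R1 -= 8·R0  ⇒  (0, 5)
[2] R1 /= 5  ⇒  (0, 1)
     R0 -= 4·R1  ⇒  (1, 0)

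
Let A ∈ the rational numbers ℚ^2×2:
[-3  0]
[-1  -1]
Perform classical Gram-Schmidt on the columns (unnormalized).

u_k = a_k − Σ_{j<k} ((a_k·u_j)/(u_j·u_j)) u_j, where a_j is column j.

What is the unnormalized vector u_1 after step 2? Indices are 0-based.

u_1 = (3/10, -9/10)

Step 1: u_0 = a_0 = (-3, -1).
Step 2: u_1 = a_1 − (1/10)·u_0 = (3/10, -9/10).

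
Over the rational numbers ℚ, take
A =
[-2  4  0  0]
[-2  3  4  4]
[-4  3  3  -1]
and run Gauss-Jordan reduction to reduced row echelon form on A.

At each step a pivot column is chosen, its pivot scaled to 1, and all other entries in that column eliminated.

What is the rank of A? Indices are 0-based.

rank = 3

pivot(0,0)=-2: scale R0 → (1, -2, 0, 0)
  clear (1,0): R1 −= (-2)R0 → (0, -1, 4, 4)
  clear (2,0): R2 −= (-4)R0 → (0, -5, 3, -1)
pivot(1,1)=-1: scale R1 → (0, 1, -4, -4)
  clear (0,1): R0 −= (-2)R1 → (1, 0, -8, -8)
  clear (2,1): R2 −= (-5)R1 → (0, 0, -17, -21)
pivot(2,2)=-17: scale R2 → (0, 0, 1, 21/17)
  clear (0,2): R0 −= (-8)R2 → (1, 0, 0, 32/17)
  clear (1,2): R1 −= (-4)R2 → (0, 1, 0, 16/17)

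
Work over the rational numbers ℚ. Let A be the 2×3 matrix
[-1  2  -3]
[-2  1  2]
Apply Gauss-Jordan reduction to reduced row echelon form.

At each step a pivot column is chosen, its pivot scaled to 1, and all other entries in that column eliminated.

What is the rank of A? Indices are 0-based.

step 1: normalize row 0 (÷-1) = (1, -2, 3)
  row 1: subtract -2×row0 = (0, -3, 8)
step 2: normalize row 1 (÷-3) = (0, 1, -8/3)
  row 0: subtract -2×row1 = (1, 0, -7/3)

rank = 2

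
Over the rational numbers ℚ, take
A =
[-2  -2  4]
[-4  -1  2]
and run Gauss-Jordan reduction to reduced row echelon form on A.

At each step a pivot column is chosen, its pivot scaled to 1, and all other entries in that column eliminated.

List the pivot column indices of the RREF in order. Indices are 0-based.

step 1: normalize row 0 (÷-2) = (1, 1, -2)
  row 1: subtract -4×row0 = (0, 3, -6)
step 2: normalize row 1 (÷3) = (0, 1, -2)
  row 0: subtract 1×row1 = (1, 0, 0)

pivot columns: 0, 1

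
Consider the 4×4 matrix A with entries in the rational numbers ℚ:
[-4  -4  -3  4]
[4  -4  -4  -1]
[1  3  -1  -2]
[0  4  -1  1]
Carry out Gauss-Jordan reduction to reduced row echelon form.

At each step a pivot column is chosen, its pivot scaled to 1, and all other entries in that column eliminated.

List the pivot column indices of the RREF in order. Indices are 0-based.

pivot columns: 0, 1, 2, 3

pivot(0,0)=-4: scale R0 → (1, 1, 3/4, -1)
  clear (1,0): R1 −= (4)R0 → (0, -8, -7, 3)
  clear (2,0): R2 −= (1)R0 → (0, 2, -7/4, -1)
pivot(1,1)=-8: scale R1 → (0, 1, 7/8, -3/8)
  clear (0,1): R0 −= (1)R1 → (1, 0, -1/8, -5/8)
  clear (2,1): R2 −= (2)R1 → (0, 0, -7/2, -1/4)
  clear (3,1): R3 −= (4)R1 → (0, 0, -9/2, 5/2)
pivot(2,2)=-7/2: scale R2 → (0, 0, 1, 1/14)
  clear (0,2): R0 −= (-1/8)R2 → (1, 0, 0, -69/112)
  clear (1,2): R1 −= (7/8)R2 → (0, 1, 0, -7/16)
  clear (3,2): R3 −= (-9/2)R2 → (0, 0, 0, 79/28)
pivot(3,3)=79/28: scale R3 → (0, 0, 0, 1)
  clear (0,3): R0 −= (-69/112)R3 → (1, 0, 0, 0)
  clear (1,3): R1 −= (-7/16)R3 → (0, 1, 0, 0)
  clear (2,3): R2 −= (1/14)R3 → (0, 0, 1, 0)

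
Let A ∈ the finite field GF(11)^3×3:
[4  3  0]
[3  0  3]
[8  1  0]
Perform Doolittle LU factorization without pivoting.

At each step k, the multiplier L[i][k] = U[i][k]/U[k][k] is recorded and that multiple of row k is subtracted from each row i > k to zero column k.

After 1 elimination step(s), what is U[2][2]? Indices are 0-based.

U[2][2] = 0

Step 1: pivot at (0,0) is 4.
  row1 ← row1 − (9)·row0  ⇒  L[1][0]=9, U row1=(0, 6, 3)
  row2 ← row2 − (2)·row0  ⇒  L[2][0]=2, U row2=(0, 6, 0)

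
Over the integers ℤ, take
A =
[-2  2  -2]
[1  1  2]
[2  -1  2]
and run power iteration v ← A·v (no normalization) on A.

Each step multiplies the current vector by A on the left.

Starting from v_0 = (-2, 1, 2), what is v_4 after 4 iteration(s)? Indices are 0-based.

v_4 = (4, 11, 1)

v_0 = (-2, 1, 2).
v_1 = A·v_0 = (2, 3, -1).
v_2 = A·v_1 = (4, 3, -1).
v_3 = A·v_2 = (0, 5, 3).
v_4 = A·v_3 = (4, 11, 1).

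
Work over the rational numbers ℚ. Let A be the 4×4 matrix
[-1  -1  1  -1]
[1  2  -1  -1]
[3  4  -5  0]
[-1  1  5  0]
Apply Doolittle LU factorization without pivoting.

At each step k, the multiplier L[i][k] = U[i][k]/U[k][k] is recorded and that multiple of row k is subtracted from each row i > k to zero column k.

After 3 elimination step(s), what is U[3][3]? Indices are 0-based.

U[3][3] = 3

[col 0] pivot -1
  R1 -= -1*R0 → (0, 1, 0, -2)  (L[1][0] := -1)
  R2 -= -3*R0 → (0, 1, -2, -3)  (L[2][0] := -3)
  R3 -= 1*R0 → (0, 2, 4, 1)  (L[3][0] := 1)
[col 1] pivot 1
  R2 -= 1*R1 → (0, 0, -2, -1)  (L[2][1] := 1)
  R3 -= 2*R1 → (0, 0, 4, 5)  (L[3][1] := 2)
[col 2] pivot -2
  R3 -= -2*R2 → (0, 0, 0, 3)  (L[3][2] := -2)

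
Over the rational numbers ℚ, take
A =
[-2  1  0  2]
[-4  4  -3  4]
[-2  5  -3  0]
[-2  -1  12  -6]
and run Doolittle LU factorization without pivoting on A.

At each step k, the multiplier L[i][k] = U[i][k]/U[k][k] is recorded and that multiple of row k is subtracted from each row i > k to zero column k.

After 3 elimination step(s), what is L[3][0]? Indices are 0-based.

L[3][0] = 1

k=0: U[0][0]=-2
  eliminate (1,0): mult=2, new row 1: (0, 2, -3, 0); set L[1][0]=2
  eliminate (2,0): mult=1, new row 2: (0, 4, -3, -2); set L[2][0]=1
  eliminate (3,0): mult=1, new row 3: (0, -2, 12, -8); set L[3][0]=1
k=1: U[1][1]=2
  eliminate (2,1): mult=2, new row 2: (0, 0, 3, -2); set L[2][1]=2
  eliminate (3,1): mult=-1, new row 3: (0, 0, 9, -8); set L[3][1]=-1
k=2: U[2][2]=3
  eliminate (3,2): mult=3, new row 3: (0, 0, 0, -2); set L[3][2]=3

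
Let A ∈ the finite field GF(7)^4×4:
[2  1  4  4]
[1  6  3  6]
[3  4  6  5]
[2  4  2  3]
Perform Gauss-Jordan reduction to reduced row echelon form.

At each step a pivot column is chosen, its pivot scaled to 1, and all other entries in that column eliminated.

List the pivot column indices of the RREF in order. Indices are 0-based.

pivot(0,0)=2: scale R0 → (1, 4, 2, 2)
  clear (1,0): R1 −= (1)R0 → (0, 2, 1, 4)
  clear (2,0): R2 −= (3)R0 → (0, 6, 0, 6)
  clear (3,0): R3 −= (2)R0 → (0, 3, 5, 6)
pivot(1,1)=2: scale R1 → (0, 1, 4, 2)
  clear (0,1): R0 −= (4)R1 → (1, 0, 0, 1)
  clear (2,1): R2 −= (6)R1 → (0, 0, 4, 1)
  clear (3,1): R3 −= (3)R1 → (0, 0, 0, 0)
pivot(2,2)=4: scale R2 → (0, 0, 1, 2)
  clear (1,2): R1 −= (4)R2 → (0, 1, 0, 1)
col 3: no nonzero at/below row 3; advance.

pivot columns: 0, 1, 2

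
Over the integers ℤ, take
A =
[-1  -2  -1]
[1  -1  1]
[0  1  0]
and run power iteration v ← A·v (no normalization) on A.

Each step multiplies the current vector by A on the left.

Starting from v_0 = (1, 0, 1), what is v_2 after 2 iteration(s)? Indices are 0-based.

v_2 = (-2, -4, 2)

v_0 = (1, 0, 1).
v_1 = A·v_0 = (-2, 2, 0).
v_2 = A·v_1 = (-2, -4, 2).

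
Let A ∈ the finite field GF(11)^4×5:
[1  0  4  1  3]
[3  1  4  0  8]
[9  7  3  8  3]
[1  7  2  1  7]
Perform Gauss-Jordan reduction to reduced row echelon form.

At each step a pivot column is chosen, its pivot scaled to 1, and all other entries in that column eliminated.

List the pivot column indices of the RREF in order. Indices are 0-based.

pivot columns: 0, 1, 2, 3

step 1: normalize row 0 (÷1) = (1, 0, 4, 1, 3)
  row 1: subtract 3×row0 = (0, 1, 3, 8, 10)
  row 2: subtract 9×row0 = (0, 7, 0, 10, 9)
  row 3: subtract 1×row0 = (0, 7, 9, 0, 4)
step 2: normalize row 1 (÷1) = (0, 1, 3, 8, 10)
  row 2: subtract 7×row1 = (0, 0, 1, 9, 5)
  row 3: subtract 7×row1 = (0, 0, 10, 10, 0)
step 3: normalize row 2 (÷1) = (0, 0, 1, 9, 5)
  row 0: subtract 4×row2 = (1, 0, 0, 9, 5)
  row 1: subtract 3×row2 = (0, 1, 0, 3, 6)
  row 3: subtract 10×row2 = (0, 0, 0, 8, 5)
step 4: normalize row 3 (÷8) = (0, 0, 0, 1, 2)
  row 0: subtract 9×row3 = (1, 0, 0, 0, 9)
  row 1: subtract 3×row3 = (0, 1, 0, 0, 0)
  row 2: subtract 9×row3 = (0, 0, 1, 0, 9)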